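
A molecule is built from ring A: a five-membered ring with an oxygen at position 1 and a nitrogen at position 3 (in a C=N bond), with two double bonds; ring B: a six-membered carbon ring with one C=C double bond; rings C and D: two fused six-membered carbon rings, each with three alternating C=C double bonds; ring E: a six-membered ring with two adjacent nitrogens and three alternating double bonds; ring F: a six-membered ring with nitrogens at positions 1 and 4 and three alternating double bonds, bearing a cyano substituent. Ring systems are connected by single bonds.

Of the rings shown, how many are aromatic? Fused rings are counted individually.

Ring A is planar and fully conjugated; 2 ring double bonds (4 π electrons) plus a heteroatom lone pair (2) give 6 π electrons. Since 6 = 4n+2 (n=1), ring A is aromatic (oxazole).
Ring B has four sp³ carbons, so it is not fully conjugated — not aromatic (cyclohexene).
Rings C and D form a fused bicyclic system with 10 sp² atoms and 10 π electrons from ring double bonds. 10 = 4(2)+2, so the system is aromatic and both rings count as aromatic (naphthalene).
Ring E is fully conjugated (every ring atom contributes a p orbital); 3 ring double bonds give 6 π electrons. Since 6 = 4n+2 (n=1), ring E is aromatic (pyridazine).
Ring F is fully conjugated (every ring atom contributes a p orbital); 3 ring double bonds give 6 π electrons. Since 6 = 4n+2 (n=1), ring F is aromatic (pyrazine).
Aromatic: A, C, D, E, F. Total: 5.

5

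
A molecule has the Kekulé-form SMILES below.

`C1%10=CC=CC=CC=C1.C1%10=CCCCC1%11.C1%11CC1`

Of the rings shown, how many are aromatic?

0

The SMILES encodes an eight-membered carbon ring with four alternating C=C double bonds; a six-membered carbon ring with one C=C double bond; a three-membered saturated carbon ring.
The 8-membered ring has only sp² ring atoms; a planar conformation would have a fully conjugated π system of 8 electrons. But 8 = 4(2), which is 4n not 4n+2, so it is not aromatic (cyclooctatetraene) — cyclooctatetraene distorts into a non-planar tub to avoid antiaromaticity.
The 6-membered ring has four sp³ carbons, so it is not fully conjugated — not aromatic (cyclohexene).
The 3-membered ring has only sp³ atoms, so it is not fully conjugated — not aromatic (cyclopropane).
None of the rings are aromatic. Total: 0.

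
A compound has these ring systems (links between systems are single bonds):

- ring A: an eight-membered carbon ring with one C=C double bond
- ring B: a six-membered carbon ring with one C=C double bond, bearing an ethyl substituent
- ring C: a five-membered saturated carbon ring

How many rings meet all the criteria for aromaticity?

0

Ring A has six sp³ carbons, so it is not fully conjugated — not aromatic (cyclooctene).
Ring B has four sp³ carbons, so it is not fully conjugated — not aromatic (cyclohexene).
Ring C has only sp³ atoms, so it is not fully conjugated — not aromatic (cyclopentane).
No ring is aromatic. Total: 0.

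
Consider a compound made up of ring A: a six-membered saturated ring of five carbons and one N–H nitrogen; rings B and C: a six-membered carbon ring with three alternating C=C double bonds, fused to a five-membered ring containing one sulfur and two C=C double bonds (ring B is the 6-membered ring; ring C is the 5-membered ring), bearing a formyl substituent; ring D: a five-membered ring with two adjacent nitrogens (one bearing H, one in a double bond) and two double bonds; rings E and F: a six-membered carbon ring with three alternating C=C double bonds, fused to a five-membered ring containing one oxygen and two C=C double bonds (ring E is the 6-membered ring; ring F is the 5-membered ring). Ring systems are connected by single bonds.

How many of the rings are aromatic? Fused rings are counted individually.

Ring A has only sp³ atoms, so it is not fully conjugated — not aromatic (piperidine).
Rings B and C form a fused bicyclic system (with one sulfur) with 9 sp² atoms and 10 π electrons from ring double bonds plus a heteroatom lone pair. 10 = 4(2)+2, so the system is aromatic and both rings count as aromatic (benzothiophene).
Ring D is fully conjugated (every ring atom contributes a p orbital); 2 ring double bonds (4 π electrons) plus a heteroatom lone pair (2) give 6 π electrons. That satisfies 4n+2 with n=1, so ring D is aromatic (pyrazole).
Rings E and F form a fused bicyclic system (with one oxygen) with 9 sp² atoms and 10 π electrons from ring double bonds plus a heteroatom lone pair. 10 = 4(2)+2, so the system is aromatic and both rings count as aromatic (benzofuran).
Aromatic: B, C, D, E, F. Total: 5.

5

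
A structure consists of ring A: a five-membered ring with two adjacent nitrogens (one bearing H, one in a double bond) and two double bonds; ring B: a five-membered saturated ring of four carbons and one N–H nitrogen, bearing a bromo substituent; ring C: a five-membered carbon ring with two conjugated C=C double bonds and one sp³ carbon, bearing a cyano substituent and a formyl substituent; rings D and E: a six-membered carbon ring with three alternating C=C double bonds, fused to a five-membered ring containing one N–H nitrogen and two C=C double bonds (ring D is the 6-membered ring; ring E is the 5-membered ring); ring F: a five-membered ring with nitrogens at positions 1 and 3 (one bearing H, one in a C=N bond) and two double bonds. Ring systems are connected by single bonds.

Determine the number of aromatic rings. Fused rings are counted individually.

Ring A is fully conjugated (every ring atom contributes a p orbital); 2 ring double bonds (4 π electrons) plus a heteroatom lone pair (2) give 6 π electrons. Since 6 = 4n+2 (n=1), ring A is aromatic (pyrazole).
Ring B has only sp³ atoms, so it is not fully conjugated — not aromatic (pyrrolidine).
Ring C has one sp³ carbon, so it is not fully conjugated — not aromatic (cyclopentadiene).
Rings D and E form a fused bicyclic system (with one N–H) with 9 sp² atoms and 10 π electrons from ring double bonds plus a heteroatom lone pair. 10 = 4(2)+2, so the system is aromatic and both rings count as aromatic (indole).
Ring F is planar and fully conjugated; 2 ring double bonds (4 π electrons) plus a heteroatom lone pair (2) give 6 π electrons. 6 = 4(1)+2, so ring F is aromatic (imidazole).
Aromatic: A, D, E, F. Total: 4.

4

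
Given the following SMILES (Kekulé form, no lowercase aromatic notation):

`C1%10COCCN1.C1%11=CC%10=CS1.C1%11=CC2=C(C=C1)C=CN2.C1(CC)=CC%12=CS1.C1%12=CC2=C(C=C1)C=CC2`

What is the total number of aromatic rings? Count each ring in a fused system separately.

The SMILES encodes a six-membered saturated ring with an oxygen and an N–H nitrogen at positions 1 and 4; a five-membered ring of four carbons and one sulfur, with two C=C double bonds; a six-membered carbon ring with three alternating C=C double bonds, fused to a five-membered ring containing one N–H nitrogen and two C=C double bonds; a five-membered ring of four carbons and one sulfur, with two C=C double bonds; a six-membered carbon ring with three alternating C=C double bonds, fused to a five-membered carbon ring containing one C=C double bond and one sp³ carbon.
The 6-membered ring with one oxygen and one N–H (1,4) has only sp³ atoms, so it is not fully conjugated — not aromatic (morpholine).
The 5-membered ring with one sulfur has a continuous p-orbital overlap around the ring; 2 ring double bonds (4 π electrons) plus a heteroatom lone pair (2) give 6 π electrons. Since 6 = 4n+2 (n=1), it is aromatic (thiophene).
The fused 6/5-membered bicyclic (with one N–H) is a single π system with 9 sp² atoms and 10 π electrons from ring double bonds plus a heteroatom lone pair. 10 = 4(2)+2, so the system is aromatic and both rings count as aromatic (indole).
The second 5-membered ring with one sulfur is planar and fully conjugated; 2 ring double bonds (4 π electrons) plus a heteroatom lone pair (2) give 6 π electrons. 6 = 4(1)+2, so it is aromatic (thiophene).
The 6-membered ring has a continuous p-orbital overlap around the ring; 3 ring double bonds give 6 π electrons. Since 6 = 4n+2 (n=1), it is aromatic (benzene ring).
The 5-membered ring has one sp³ carbon, so it is not fully conjugated — not aromatic (cyclopentene ring).
5 of the 7 rings are aromatic. Total: 5.

5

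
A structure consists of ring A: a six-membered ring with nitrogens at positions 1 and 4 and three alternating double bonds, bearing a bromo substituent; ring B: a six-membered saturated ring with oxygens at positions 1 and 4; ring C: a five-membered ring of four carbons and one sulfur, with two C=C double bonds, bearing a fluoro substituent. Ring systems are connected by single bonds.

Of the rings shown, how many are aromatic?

2

Ring A has a continuous p-orbital overlap around the ring; 3 ring double bonds give 6 π electrons. That satisfies 4n+2 with n=1, so ring A is aromatic (pyrazine).
Ring B has only sp³ atoms, so it is not fully conjugated — not aromatic (1,4-dioxane).
Ring C is fully conjugated (every ring atom contributes a p orbital); 2 ring double bonds (4 π electrons) plus a heteroatom lone pair (2) give 6 π electrons. Since 6 = 4n+2 (n=1), ring C is aromatic (thiophene).
Aromatic: A, C. Total: 2.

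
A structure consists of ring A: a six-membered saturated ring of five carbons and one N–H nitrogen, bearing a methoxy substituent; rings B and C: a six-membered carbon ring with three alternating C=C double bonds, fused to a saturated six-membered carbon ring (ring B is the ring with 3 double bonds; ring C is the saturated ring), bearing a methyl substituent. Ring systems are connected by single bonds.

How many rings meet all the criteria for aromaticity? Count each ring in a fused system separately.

1

Ring A has only sp³ atoms, so it is not fully conjugated — not aromatic (piperidine).
Ring B is planar and fully conjugated; 3 ring double bonds give 6 π electrons. That satisfies 4n+2 with n=1, so ring B is aromatic (benzene ring).
Ring C has four sp³ carbons, so it is not fully conjugated — not aromatic (cyclohexane ring).
Aromatic: B. Total: 1.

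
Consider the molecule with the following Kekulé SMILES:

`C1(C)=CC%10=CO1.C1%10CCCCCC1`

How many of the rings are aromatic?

1

The SMILES encodes a five-membered ring of four carbons and one oxygen, with two C=C double bonds; a seven-membered saturated carbon ring.
The 5-membered ring with one oxygen is planar and fully conjugated; 2 ring double bonds (4 π electrons) plus a heteroatom lone pair (2) give 6 π electrons. 6 = 4(1)+2, so it is aromatic (furan).
The 7-membered ring has only sp³ atoms, so it is not fully conjugated — not aromatic (cycloheptane).
1 of the 2 rings is aromatic. Total: 1.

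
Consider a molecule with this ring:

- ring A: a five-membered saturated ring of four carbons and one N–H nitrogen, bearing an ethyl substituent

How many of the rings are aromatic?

Ring A has only sp³ atoms, so it is not fully conjugated — not aromatic (pyrrolidine).

0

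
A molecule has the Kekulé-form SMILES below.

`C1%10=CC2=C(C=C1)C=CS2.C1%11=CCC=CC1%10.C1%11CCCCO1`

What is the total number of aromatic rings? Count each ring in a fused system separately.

2

The SMILES encodes a six-membered carbon ring with three alternating C=C double bonds, fused to a five-membered ring containing one sulfur and two C=C double bonds; a six-membered carbon ring with two isolated C=C double bonds and two sp³ carbons; a six-membered saturated ring of five carbons and one oxygen.
The fused 6/5-membered bicyclic (with one sulfur) is a single π system with 9 sp² atoms and 10 π electrons from ring double bonds plus a heteroatom lone pair. 10 = 4(2)+2, so the system is aromatic and both rings count as aromatic (benzothiophene).
The 6-membered ring has two sp³ carbons, so it is not fully conjugated — not aromatic (1,4-cyclohexadiene).
The 6-membered ring with one oxygen has only sp³ atoms, so it is not fully conjugated — not aromatic (tetrahydropyran).
2 of the 4 rings are aromatic. Total: 2.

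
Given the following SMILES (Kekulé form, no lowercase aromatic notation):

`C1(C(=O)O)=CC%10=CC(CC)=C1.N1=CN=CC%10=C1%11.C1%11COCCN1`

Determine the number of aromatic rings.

2

The SMILES encodes a six-membered carbon ring with three alternating C=C double bonds; a six-membered ring with nitrogens at positions 1 and 3 and three alternating double bonds; a six-membered saturated ring with an oxygen and an N–H nitrogen at positions 1 and 4.
The 6-membered ring is fully conjugated (every ring atom contributes a p orbital); 3 ring double bonds give 6 π electrons. 6 = 4(1)+2, so it is aromatic (benzene).
The 6-membered ring with two nitrogens (1,3) is fully conjugated (every ring atom contributes a p orbital); 3 ring double bonds give 6 π electrons. That satisfies 4n+2 with n=1, so it is aromatic (pyrimidine).
The 6-membered ring with one oxygen and one N–H (1,4) has only sp³ atoms, so it is not fully conjugated — not aromatic (morpholine).
2 of the 3 rings are aromatic. Total: 2.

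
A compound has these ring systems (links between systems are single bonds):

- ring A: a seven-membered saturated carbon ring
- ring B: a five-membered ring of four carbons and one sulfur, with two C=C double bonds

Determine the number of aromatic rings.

1

Ring A has only sp³ atoms, so it is not fully conjugated — not aromatic (cycloheptane).
Ring B is planar and fully conjugated; 2 ring double bonds (4 π electrons) plus a heteroatom lone pair (2) give 6 π electrons. 6 = 4(1)+2, so ring B is aromatic (thiophene).
Aromatic: B. Total: 1.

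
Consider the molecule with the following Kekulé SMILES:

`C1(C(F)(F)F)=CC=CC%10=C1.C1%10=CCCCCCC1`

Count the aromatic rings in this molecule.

The SMILES encodes a six-membered carbon ring with three alternating C=C double bonds; an eight-membered carbon ring with one C=C double bond.
The 6-membered ring has a continuous p-orbital overlap around the ring; 3 ring double bonds give 6 π electrons. Since 6 = 4n+2 (n=1), it is aromatic (benzene).
The 8-membered ring has six sp³ carbons, so it is not fully conjugated — not aromatic (cyclooctene).
1 of the 2 rings is aromatic. Total: 1.

1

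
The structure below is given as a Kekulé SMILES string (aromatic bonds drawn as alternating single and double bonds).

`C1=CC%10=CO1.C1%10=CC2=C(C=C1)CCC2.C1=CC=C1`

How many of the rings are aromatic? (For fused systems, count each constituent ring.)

The SMILES encodes a five-membered ring of four carbons and one oxygen, with two C=C double bonds; a six-membered carbon ring with three alternating C=C double bonds, fused to a saturated five-membered carbon ring; a four-membered carbon ring with two alternating C=C double bonds.
The 5-membered ring with one oxygen is planar and fully conjugated; 2 ring double bonds (4 π electrons) plus a heteroatom lone pair (2) give 6 π electrons. That satisfies 4n+2 with n=1, so it is aromatic (furan).
The 6-membered ring is planar and fully conjugated; 3 ring double bonds give 6 π electrons. 6 = 4(1)+2, so it is aromatic (benzene ring).
The 5-membered ring has three sp³ carbons, so it is not fully conjugated — not aromatic (cyclopentane ring).
The 4-membered ring has only sp² ring atoms; a planar conformation would have a fully conjugated π system of 4 electrons. But 4 = 4(1), which is 4n not 4n+2, so it is not aromatic (cyclobutadiene) — cyclobutadiene is antiaromatic and distorts to a rectangle.
2 of the 4 rings are aromatic. Total: 2.

2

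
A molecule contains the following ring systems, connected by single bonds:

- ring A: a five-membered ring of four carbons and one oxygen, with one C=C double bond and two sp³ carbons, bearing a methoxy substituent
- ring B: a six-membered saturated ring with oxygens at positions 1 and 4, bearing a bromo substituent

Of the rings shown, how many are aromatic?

Ring A has two sp³ carbons, so it is not fully conjugated — not aromatic (2,3-dihydrofuran).
Ring B has only sp³ atoms, so it is not fully conjugated — not aromatic (1,4-dioxane).
No ring is aromatic. Total: 0.

0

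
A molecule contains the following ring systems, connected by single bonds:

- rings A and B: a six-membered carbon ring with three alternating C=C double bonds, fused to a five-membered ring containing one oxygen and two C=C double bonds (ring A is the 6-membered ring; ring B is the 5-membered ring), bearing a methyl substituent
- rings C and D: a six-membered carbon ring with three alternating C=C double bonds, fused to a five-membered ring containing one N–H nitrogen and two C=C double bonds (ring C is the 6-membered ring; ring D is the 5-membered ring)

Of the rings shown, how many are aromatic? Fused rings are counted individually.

Rings A and B form a fused bicyclic system (with one oxygen) with 9 sp² atoms and 10 π electrons from ring double bonds plus a heteroatom lone pair. 10 = 4(2)+2, so the system is aromatic and both rings count as aromatic (benzofuran).
Rings C and D form a fused bicyclic system (with one N–H) with 9 sp² atoms and 10 π electrons from ring double bonds plus a heteroatom lone pair. 10 = 4(2)+2, so the system is aromatic and both rings count as aromatic (indole).
Aromatic: A, B, C, D. Total: 4.

4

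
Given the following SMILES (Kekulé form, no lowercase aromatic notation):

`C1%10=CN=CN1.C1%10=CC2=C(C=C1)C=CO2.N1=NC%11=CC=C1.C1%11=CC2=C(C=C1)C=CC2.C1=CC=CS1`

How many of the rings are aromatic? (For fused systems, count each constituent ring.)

The SMILES encodes a five-membered ring with nitrogens at positions 1 and 3 (one bearing H, one in a C=N bond) and two double bonds; a six-membered carbon ring with three alternating C=C double bonds, fused to a five-membered ring containing one oxygen and two C=C double bonds; a six-membered ring with two adjacent nitrogens and three alternating double bonds; a six-membered carbon ring with three alternating C=C double bonds, fused to a five-membered carbon ring containing one C=C double bond and one sp³ carbon; a five-membered ring of four carbons and one sulfur, with two C=C double bonds.
The 5-membered ring with two nitrogens (one N–H, one =N–) is planar and fully conjugated; 2 ring double bonds (4 π electrons) plus a heteroatom lone pair (2) give 6 π electrons. Since 6 = 4n+2 (n=1), it is aromatic (imidazole).
The fused 6/5-membered bicyclic (with one oxygen) is a single π system with 9 sp² atoms and 10 π electrons from ring double bonds plus a heteroatom lone pair. 10 = 4(2)+2, so the system is aromatic and both rings count as aromatic (benzofuran).
The 6-membered ring with two nitrogens (1,2) is planar and fully conjugated; 3 ring double bonds give 6 π electrons. That satisfies 4n+2 with n=1, so it is aromatic (pyridazine).
The 6-membered ring is fully conjugated (every ring atom contributes a p orbital); 3 ring double bonds give 6 π electrons. 6 = 4(1)+2, so it is aromatic (benzene ring).
The 5-membered ring has one sp³ carbon, so it is not fully conjugated — not aromatic (cyclopentene ring).
The 5-membered ring with one sulfur has a continuous p-orbital overlap around the ring; 2 ring double bonds (4 π electrons) plus a heteroatom lone pair (2) give 6 π electrons. Since 6 = 4n+2 (n=1), it is aromatic (thiophene).
6 of the 7 rings are aromatic. Total: 6.

6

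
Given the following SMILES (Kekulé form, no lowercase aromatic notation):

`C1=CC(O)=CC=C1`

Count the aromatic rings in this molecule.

The SMILES encodes a six-membered carbon ring with three alternating C=C double bonds.
The 6-membered ring is fully conjugated (every ring atom contributes a p orbital); 3 ring double bonds give 6 π electrons. That satisfies 4n+2 with n=1, so it is aromatic (benzene).

1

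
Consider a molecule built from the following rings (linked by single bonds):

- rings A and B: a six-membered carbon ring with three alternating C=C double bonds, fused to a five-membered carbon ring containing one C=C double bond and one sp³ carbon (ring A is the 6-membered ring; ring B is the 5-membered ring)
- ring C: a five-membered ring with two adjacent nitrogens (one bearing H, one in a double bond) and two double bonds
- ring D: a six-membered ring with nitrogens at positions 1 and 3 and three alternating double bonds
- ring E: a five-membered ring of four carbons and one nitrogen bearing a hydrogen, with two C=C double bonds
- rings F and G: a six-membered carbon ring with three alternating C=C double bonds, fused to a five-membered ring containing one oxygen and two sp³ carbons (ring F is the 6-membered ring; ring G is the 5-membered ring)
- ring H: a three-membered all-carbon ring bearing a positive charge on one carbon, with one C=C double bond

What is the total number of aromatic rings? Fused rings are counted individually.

6

Ring A is fully conjugated (every ring atom contributes a p orbital); 3 ring double bonds give 6 π electrons. That satisfies 4n+2 with n=1, so ring A is aromatic (benzene ring).
Ring B has one sp³ carbon, so it is not fully conjugated — not aromatic (cyclopentene ring).
Ring C has a continuous p-orbital overlap around the ring; 2 ring double bonds (4 π electrons) plus a heteroatom lone pair (2) give 6 π electrons. Since 6 = 4n+2 (n=1), ring C is aromatic (pyrazole).
Ring D has a continuous p-orbital overlap around the ring; 3 ring double bonds give 6 π electrons. 6 = 4(1)+2, so ring D is aromatic (pyrimidine).
Ring E has a continuous p-orbital overlap around the ring; 2 ring double bonds (4 π electrons) plus a heteroatom lone pair (2) give 6 π electrons. 6 = 4(1)+2, so ring E is aromatic (pyrrole).
Ring F has a continuous p-orbital overlap around the ring; 3 ring double bonds give 6 π electrons. Since 6 = 4n+2 (n=1), ring F is aromatic (benzene ring).
Ring G has two sp³ carbons, so it is not fully conjugated — not aromatic (oxolane ring).
Ring H has a continuous p-orbital overlap around the ring; 1 ring double bond (2 π electrons) plus the carbocation's empty p orbital (0, but keeps the ring conjugated) give 2 π electrons. That satisfies 4n+2 with n=0, so ring H is aromatic (cyclopropenyl cation).
Aromatic: A, C, D, E, F, H. Total: 6.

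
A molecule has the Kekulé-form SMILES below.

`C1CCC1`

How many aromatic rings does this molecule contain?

0

The SMILES encodes a four-membered saturated carbon ring.
The 4-membered ring has only sp³ atoms, so it is not fully conjugated — not aromatic (cyclobutane).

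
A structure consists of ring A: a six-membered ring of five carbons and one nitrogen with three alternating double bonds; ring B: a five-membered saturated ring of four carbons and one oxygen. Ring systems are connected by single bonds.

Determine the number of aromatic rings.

Ring A is planar and fully conjugated; 3 ring double bonds give 6 π electrons. Since 6 = 4n+2 (n=1), ring A is aromatic (pyridine).
Ring B has only sp³ atoms, so it is not fully conjugated — not aromatic (tetrahydrofuran).
Aromatic: A. Total: 1.

1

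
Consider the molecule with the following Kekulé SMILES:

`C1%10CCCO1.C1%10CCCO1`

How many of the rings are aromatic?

The SMILES encodes a five-membered saturated ring of four carbons and one oxygen; a five-membered saturated ring of four carbons and one oxygen.
The 5-membered ring with one oxygen has only sp³ atoms, so it is not fully conjugated — not aromatic (tetrahydrofuran).
The second 5-membered ring with one oxygen has only sp³ atoms, so it is not fully conjugated — not aromatic (tetrahydrofuran).
None of the rings are aromatic. Total: 0.

0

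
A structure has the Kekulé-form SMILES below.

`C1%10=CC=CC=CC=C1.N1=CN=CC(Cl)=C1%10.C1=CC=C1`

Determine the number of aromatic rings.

The SMILES encodes an eight-membered carbon ring with four alternating C=C double bonds; a six-membered ring with nitrogens at positions 1 and 3 and three alternating double bonds; a four-membered carbon ring with two alternating C=C double bonds.
The 8-membered ring has only sp² ring atoms; a planar conformation would have a fully conjugated π system of 8 electrons. But 8 = 4(2), which is 4n not 4n+2, so it is not aromatic (cyclooctatetraene) — cyclooctatetraene distorts into a non-planar tub to avoid antiaromaticity.
The 6-membered ring with two nitrogens (1,3) has a continuous p-orbital overlap around the ring; 3 ring double bonds give 6 π electrons. That satisfies 4n+2 with n=1, so it is aromatic (pyrimidine).
The 4-membered ring has only sp² ring atoms; a planar conformation would have a fully conjugated π system of 4 electrons. But 4 = 4(1), which is 4n not 4n+2, so it is not aromatic (cyclobutadiene) — cyclobutadiene is antiaromatic and distorts to a rectangle.
1 of the 3 rings is aromatic. Total: 1.

1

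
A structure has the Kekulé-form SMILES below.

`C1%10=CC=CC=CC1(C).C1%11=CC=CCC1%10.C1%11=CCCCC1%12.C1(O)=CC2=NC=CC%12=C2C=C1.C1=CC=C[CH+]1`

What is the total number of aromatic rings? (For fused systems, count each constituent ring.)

2

The SMILES encodes a seven-membered carbon ring with three C=C double bonds and one sp³ carbon; a six-membered carbon ring with two conjugated C=C double bonds and two sp³ carbons; a six-membered carbon ring with one C=C double bond; two fused six-membered rings, each with three alternating double bonds; one ring is all carbon and the other has one ring nitrogen; a five-membered all-carbon ring bearing a positive charge on one carbon, with two C=C double bonds.
The 7-membered ring has one sp³ carbon, so it is not fully conjugated — not aromatic (cycloheptatriene).
The 6-membered ring has two sp³ carbons, so it is not fully conjugated — not aromatic (1,3-cyclohexadiene).
The second 6-membered ring has four sp³ carbons, so it is not fully conjugated — not aromatic (cyclohexene).
The fused 6/6-membered bicyclic (with one nitrogen) is a single π system with 10 sp² atoms and 10 π electrons from ring double bonds. 10 = 4(2)+2, so the system is aromatic and both rings count as aromatic (quinoline).
The 5-membered ring has only sp² ring atoms; a planar conformation would have a fully conjugated π system of 4 electrons. But 4 = 4(1), which is 4n not 4n+2, so it is not aromatic (cyclopentadienyl cation).
2 of the 6 rings are aromatic. Total: 2.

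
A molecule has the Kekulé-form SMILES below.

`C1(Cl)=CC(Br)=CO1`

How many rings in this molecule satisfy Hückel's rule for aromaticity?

The SMILES encodes a five-membered ring of four carbons and one oxygen, with two C=C double bonds.
The 5-membered ring with one oxygen is planar and fully conjugated; 2 ring double bonds (4 π electrons) plus a heteroatom lone pair (2) give 6 π electrons. Since 6 = 4n+2 (n=1), it is aromatic (furan).

1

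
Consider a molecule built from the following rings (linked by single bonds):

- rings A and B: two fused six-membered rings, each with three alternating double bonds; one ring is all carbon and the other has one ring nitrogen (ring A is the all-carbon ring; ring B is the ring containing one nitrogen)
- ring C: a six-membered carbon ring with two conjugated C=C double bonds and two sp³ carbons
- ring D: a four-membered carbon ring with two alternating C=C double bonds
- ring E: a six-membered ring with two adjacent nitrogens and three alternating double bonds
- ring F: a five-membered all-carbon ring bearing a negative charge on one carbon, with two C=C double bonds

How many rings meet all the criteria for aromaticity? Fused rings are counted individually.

Rings A and B form a fused bicyclic system (with one nitrogen) with 10 sp² atoms and 10 π electrons from ring double bonds. 10 = 4(2)+2, so the system is aromatic and both rings count as aromatic (quinoline).
Ring C has two sp³ carbons, so it is not fully conjugated — not aromatic (1,3-cyclohexadiene).
Ring D has only sp² ring atoms; a planar conformation would have a fully conjugated π system of 4 electrons. But 4 = 4(1), which is 4n not 4n+2, so ring D is not aromatic (cyclobutadiene) — cyclobutadiene is antiaromatic and distorts to a rectangle.
Ring E is planar and fully conjugated; 3 ring double bonds give 6 π electrons. That satisfies 4n+2 with n=1, so ring E is aromatic (pyridazine).
Ring F is planar and fully conjugated; 2 ring double bonds (4 π electrons) plus the carbanion lone pair (2) give 6 π electrons. 6 = 4(1)+2, so ring F is aromatic (cyclopentadienyl anion).
Aromatic: A, B, E, F. Total: 4.

4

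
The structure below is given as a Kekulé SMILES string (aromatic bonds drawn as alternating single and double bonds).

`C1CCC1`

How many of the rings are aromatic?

0

The SMILES encodes a four-membered saturated carbon ring.
The 4-membered ring has only sp³ atoms, so it is not fully conjugated — not aromatic (cyclobutane).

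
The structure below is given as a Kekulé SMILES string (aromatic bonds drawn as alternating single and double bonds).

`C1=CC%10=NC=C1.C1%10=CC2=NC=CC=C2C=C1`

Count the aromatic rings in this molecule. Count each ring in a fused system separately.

The SMILES encodes a six-membered ring of five carbons and one nitrogen with three alternating double bonds; two fused six-membered rings, each with three alternating double bonds; one ring is all carbon and the other has one ring nitrogen.
The 6-membered ring with one nitrogen is fully conjugated (every ring atom contributes a p orbital); 3 ring double bonds give 6 π electrons. Since 6 = 4n+2 (n=1), it is aromatic (pyridine).
The fused 6/6-membered bicyclic (with one nitrogen) is a single π system with 10 sp² atoms and 10 π electrons from ring double bonds. 10 = 4(2)+2, so the system is aromatic and both rings count as aromatic (quinoline).
3 of the 3 rings are aromatic. Total: 3.

3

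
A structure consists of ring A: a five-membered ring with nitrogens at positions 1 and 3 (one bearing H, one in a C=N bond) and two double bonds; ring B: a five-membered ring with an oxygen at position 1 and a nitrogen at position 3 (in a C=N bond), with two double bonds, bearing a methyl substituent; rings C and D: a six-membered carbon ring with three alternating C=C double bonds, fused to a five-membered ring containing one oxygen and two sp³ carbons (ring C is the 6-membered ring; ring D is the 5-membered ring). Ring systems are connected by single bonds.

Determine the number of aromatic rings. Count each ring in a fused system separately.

Ring A is fully conjugated (every ring atom contributes a p orbital); 2 ring double bonds (4 π electrons) plus a heteroatom lone pair (2) give 6 π electrons. That satisfies 4n+2 with n=1, so ring A is aromatic (imidazole).
Ring B has a continuous p-orbital overlap around the ring; 2 ring double bonds (4 π electrons) plus a heteroatom lone pair (2) give 6 π electrons. 6 = 4(1)+2, so ring B is aromatic (oxazole).
Ring C is fully conjugated (every ring atom contributes a p orbital); 3 ring double bonds give 6 π electrons. That satisfies 4n+2 with n=1, so ring C is aromatic (benzene ring).
Ring D has two sp³ carbons, so it is not fully conjugated — not aromatic (oxolane ring).
Aromatic: A, B, C. Total: 3.

3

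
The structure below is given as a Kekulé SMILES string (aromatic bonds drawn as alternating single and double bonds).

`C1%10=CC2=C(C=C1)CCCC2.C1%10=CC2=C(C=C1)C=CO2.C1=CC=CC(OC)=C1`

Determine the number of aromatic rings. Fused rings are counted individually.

The SMILES encodes a six-membered carbon ring with three alternating C=C double bonds, fused to a saturated six-membered carbon ring; a six-membered carbon ring with three alternating C=C double bonds, fused to a five-membered ring containing one oxygen and two C=C double bonds; a six-membered carbon ring with three alternating C=C double bonds.
The 6-membered ring is fully conjugated (every ring atom contributes a p orbital); 3 ring double bonds give 6 π electrons. 6 = 4(1)+2, so it is aromatic (benzene ring).
The second 6-membered ring has four sp³ carbons, so it is not fully conjugated — not aromatic (cyclohexane ring).
The fused 6/5-membered bicyclic (with one oxygen) is a single π system with 9 sp² atoms and 10 π electrons from ring double bonds plus a heteroatom lone pair. 10 = 4(2)+2, so the system is aromatic and both rings count as aromatic (benzofuran).
The third 6-membered ring is planar and fully conjugated; 3 ring double bonds give 6 π electrons. 6 = 4(1)+2, so it is aromatic (benzene).
4 of the 5 rings are aromatic. Total: 4.

4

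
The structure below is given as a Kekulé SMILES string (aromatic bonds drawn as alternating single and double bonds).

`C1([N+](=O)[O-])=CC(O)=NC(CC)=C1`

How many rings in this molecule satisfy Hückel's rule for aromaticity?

1

The SMILES encodes a six-membered ring of five carbons and one nitrogen with three alternating double bonds.
The 6-membered ring with one nitrogen is planar and fully conjugated; 3 ring double bonds give 6 π electrons. That satisfies 4n+2 with n=1, so it is aromatic (pyridine).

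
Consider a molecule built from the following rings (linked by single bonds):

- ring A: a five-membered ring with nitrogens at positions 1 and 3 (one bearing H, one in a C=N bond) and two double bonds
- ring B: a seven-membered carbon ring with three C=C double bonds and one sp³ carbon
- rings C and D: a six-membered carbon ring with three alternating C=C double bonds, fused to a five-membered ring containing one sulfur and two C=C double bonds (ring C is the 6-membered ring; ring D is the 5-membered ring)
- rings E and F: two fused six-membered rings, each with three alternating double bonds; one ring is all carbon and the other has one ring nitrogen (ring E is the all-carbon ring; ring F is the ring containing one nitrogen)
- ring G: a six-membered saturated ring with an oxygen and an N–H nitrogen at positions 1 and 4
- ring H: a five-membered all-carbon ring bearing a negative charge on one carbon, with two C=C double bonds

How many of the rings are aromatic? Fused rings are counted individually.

Ring A is fully conjugated (every ring atom contributes a p orbital); 2 ring double bonds (4 π electrons) plus a heteroatom lone pair (2) give 6 π electrons. That satisfies 4n+2 with n=1, so ring A is aromatic (imidazole).
Ring B has one sp³ carbon, so it is not fully conjugated — not aromatic (cycloheptatriene).
Rings C and D form a fused bicyclic system (with one sulfur) with 9 sp² atoms and 10 π electrons from ring double bonds plus a heteroatom lone pair. 10 = 4(2)+2, so the system is aromatic and both rings count as aromatic (benzothiophene).
Rings E and F form a fused bicyclic system (with one nitrogen) with 10 sp² atoms and 10 π electrons from ring double bonds. 10 = 4(2)+2, so the system is aromatic and both rings count as aromatic (quinoline).
Ring G has only sp³ atoms, so it is not fully conjugated — not aromatic (morpholine).
Ring H is fully conjugated (every ring atom contributes a p orbital); 2 ring double bonds (4 π electrons) plus the carbanion lone pair (2) give 6 π electrons. Since 6 = 4n+2 (n=1), ring H is aromatic (cyclopentadienyl anion).
Aromatic: A, C, D, E, F, H. Total: 6.

6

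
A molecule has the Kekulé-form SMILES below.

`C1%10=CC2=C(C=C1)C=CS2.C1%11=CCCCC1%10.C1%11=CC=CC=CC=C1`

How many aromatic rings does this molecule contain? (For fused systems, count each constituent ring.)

2

The SMILES encodes a six-membered carbon ring with three alternating C=C double bonds, fused to a five-membered ring containing one sulfur and two C=C double bonds; a six-membered carbon ring with one C=C double bond; an eight-membered carbon ring with four alternating C=C double bonds.
The fused 6/5-membered bicyclic (with one sulfur) is a single π system with 9 sp² atoms and 10 π electrons from ring double bonds plus a heteroatom lone pair. 10 = 4(2)+2, so the system is aromatic and both rings count as aromatic (benzothiophene).
The 6-membered ring has four sp³ carbons, so it is not fully conjugated — not aromatic (cyclohexene).
The 8-membered ring has only sp² ring atoms; a planar conformation would have a fully conjugated π system of 8 electrons. But 8 = 4(2), which is 4n not 4n+2, so it is not aromatic (cyclooctatetraene) — cyclooctatetraene distorts into a non-planar tub to avoid antiaromaticity.
2 of the 4 rings are aromatic. Total: 2.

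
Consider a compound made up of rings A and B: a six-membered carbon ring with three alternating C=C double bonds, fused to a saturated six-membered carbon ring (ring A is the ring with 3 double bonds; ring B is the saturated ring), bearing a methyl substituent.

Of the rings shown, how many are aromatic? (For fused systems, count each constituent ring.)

1

Ring A has a continuous p-orbital overlap around the ring; 3 ring double bonds give 6 π electrons. Since 6 = 4n+2 (n=1), ring A is aromatic (benzene ring).
Ring B has four sp³ carbons, so it is not fully conjugated — not aromatic (cyclohexane ring).
Aromatic: A. Total: 1.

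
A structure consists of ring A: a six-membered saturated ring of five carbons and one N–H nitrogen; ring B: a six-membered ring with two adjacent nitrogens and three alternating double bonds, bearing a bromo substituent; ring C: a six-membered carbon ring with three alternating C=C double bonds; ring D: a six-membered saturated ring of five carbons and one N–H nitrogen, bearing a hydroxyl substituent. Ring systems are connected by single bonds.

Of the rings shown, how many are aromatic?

Ring A has only sp³ atoms, so it is not fully conjugated — not aromatic (piperidine).
Ring B is planar and fully conjugated; 3 ring double bonds give 6 π electrons. 6 = 4(1)+2, so ring B is aromatic (pyridazine).
Ring C is planar and fully conjugated; 3 ring double bonds give 6 π electrons. That satisfies 4n+2 with n=1, so ring C is aromatic (benzene).
Ring D has only sp³ atoms, so it is not fully conjugated — not aromatic (piperidine).
Aromatic: B, C. Total: 2.

2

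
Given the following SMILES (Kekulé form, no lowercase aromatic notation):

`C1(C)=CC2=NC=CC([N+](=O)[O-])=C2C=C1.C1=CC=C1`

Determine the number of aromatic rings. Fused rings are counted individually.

The SMILES encodes two fused six-membered rings, each with three alternating double bonds; one ring is all carbon and the other has one ring nitrogen; a four-membered carbon ring with two alternating C=C double bonds.
The fused 6/6-membered bicyclic (with one nitrogen) is a single π system with 10 sp² atoms and 10 π electrons from ring double bonds. 10 = 4(2)+2, so the system is aromatic and both rings count as aromatic (quinoline).
The 4-membered ring has only sp² ring atoms; a planar conformation would have a fully conjugated π system of 4 electrons. But 4 = 4(1), which is 4n not 4n+2, so it is not aromatic (cyclobutadiene) — cyclobutadiene is antiaromatic and distorts to a rectangle.
2 of the 3 rings are aromatic. Total: 2.

2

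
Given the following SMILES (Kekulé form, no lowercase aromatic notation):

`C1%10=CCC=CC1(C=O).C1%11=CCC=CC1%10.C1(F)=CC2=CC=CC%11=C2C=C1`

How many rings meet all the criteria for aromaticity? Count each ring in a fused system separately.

2

The SMILES encodes a six-membered carbon ring with two isolated C=C double bonds and two sp³ carbons; a six-membered carbon ring with two isolated C=C double bonds and two sp³ carbons; two fused six-membered carbon rings, each with three alternating C=C double bonds.
The 6-membered ring has two sp³ carbons, so it is not fully conjugated — not aromatic (1,4-cyclohexadiene).
The second 6-membered ring has two sp³ carbons, so it is not fully conjugated — not aromatic (1,4-cyclohexadiene).
The fused 6/6-membered bicyclic is a single π system with 10 sp² atoms and 10 π electrons from ring double bonds. 10 = 4(2)+2, so the system is aromatic and both rings count as aromatic (naphthalene).
2 of the 4 rings are aromatic. Total: 2.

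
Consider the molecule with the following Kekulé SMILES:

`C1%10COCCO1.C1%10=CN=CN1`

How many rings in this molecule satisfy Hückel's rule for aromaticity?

The SMILES encodes a six-membered saturated ring with oxygens at positions 1 and 4; a five-membered ring with nitrogens at positions 1 and 3 (one bearing H, one in a C=N bond) and two double bonds.
The 6-membered ring with two oxygens (1,4) has only sp³ atoms, so it is not fully conjugated — not aromatic (1,4-dioxane).
The 5-membered ring with two nitrogens (one N–H, one =N–) is fully conjugated (every ring atom contributes a p orbital); 2 ring double bonds (4 π electrons) plus a heteroatom lone pair (2) give 6 π electrons. That satisfies 4n+2 with n=1, so it is aromatic (imidazole).
1 of the 2 rings is aromatic. Total: 1.

1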